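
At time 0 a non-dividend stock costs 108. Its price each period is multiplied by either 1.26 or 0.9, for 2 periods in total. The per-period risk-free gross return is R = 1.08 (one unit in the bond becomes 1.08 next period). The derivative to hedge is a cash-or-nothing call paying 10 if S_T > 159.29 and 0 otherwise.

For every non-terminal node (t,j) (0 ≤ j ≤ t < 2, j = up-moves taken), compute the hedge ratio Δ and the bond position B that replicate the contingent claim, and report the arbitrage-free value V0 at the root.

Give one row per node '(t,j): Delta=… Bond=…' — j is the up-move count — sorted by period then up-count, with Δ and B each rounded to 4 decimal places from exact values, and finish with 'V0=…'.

(0,0): Delta=0.1191 Bond=-10.7167
(1,0): Delta=0.0000 Bond=0.0000
(1,1): Delta=0.2041 Bond=-23.1481
V0=2.1433

The replicating-portfolio and risk-neutral prices coincide; use p* = (1.08−0.9)/(1.26−0.9) = 0.5000 for the latter.
Terminal values V(2,·): V(2,0)=0.0000, V(2,1)=0.0000, V(2,2)=10.0000
Node (1,0) S=97.2000: V=(p*·0.0000+(1−p*)·0.0000)/1.08=0.0000; Δ=(0.0000−0.0000)/(122.4720−87.4800)=0.0000; B=V−Δ·S=0.0000
Node (1,1) S=136.0800: V=(p*·10.0000+(1−p*)·0.0000)/1.08=4.6296; Δ=(10.0000−0.0000)/(171.4608−122.4720)=0.2041; B=V−Δ·S=-23.1481
Node (0,0) S=108.0000: V=(p*·4.6296+(1−p*)·0.0000)/1.08=2.1433; Δ=(4.6296−0.0000)/(136.0800−97.2000)=0.1191; B=V−Δ·S=-10.7167
Root portfolio cost Δ·108+B reproduces V0=2.1433.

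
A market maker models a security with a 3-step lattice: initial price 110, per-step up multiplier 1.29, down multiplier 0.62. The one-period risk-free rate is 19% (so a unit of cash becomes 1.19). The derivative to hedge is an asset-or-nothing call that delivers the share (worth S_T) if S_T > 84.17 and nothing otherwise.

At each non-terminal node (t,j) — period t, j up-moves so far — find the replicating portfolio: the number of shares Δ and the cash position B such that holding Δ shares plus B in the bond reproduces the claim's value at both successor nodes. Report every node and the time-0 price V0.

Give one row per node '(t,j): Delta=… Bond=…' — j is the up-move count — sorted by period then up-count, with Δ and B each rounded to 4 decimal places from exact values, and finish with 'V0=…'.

Under the risk-neutral measure, an up-move has probability p* = (R−d)/(u−d) = 0.8507 and values discount at R = 1.19.
Terminal payoffs: V(3,0)=0.0000, V(3,1)=0.0000, V(3,2)=113.4916, V(3,3)=236.1358
  t=2,j=0: stock 42.2840 → up 54.5464 (V=0.0000), down 26.2161 (V=0.0000). Price 0.0000; hedge Δ=0.0000, bond B=0.0000.
  t=2,j=1: stock 87.9780 → up 113.4916 (V=113.4916), down 54.5464 (V=0.0000). Price 81.1366; hedge Δ=1.9254, bond B=-88.2539.
  t=2,j=2: stock 183.0510 → up 236.1358 (V=236.1358), down 113.4916 (V=113.4916). Price 183.0510; hedge Δ=1.0000, bond B=0.0000.
  t=1,j=0: stock 68.2000 → up 87.9780 (V=81.1366), down 42.2840 (V=0.0000). Price 58.0056; hedge Δ=1.7757, bond B=-63.0938.
  t=1,j=1: stock 141.9000 → up 183.0510 (V=183.0510), down 87.9780 (V=81.1366). Price 141.0419; hedge Δ=1.0720, bond B=-11.0691.
  t=0,j=0: stock 110.0000 → up 141.9000 (V=141.0419), down 68.2000 (V=58.0056). Price 108.1079; hedge Δ=1.1267, bond B=-15.8269.
Self-financing check: at every node Δ·S+B equals the discounted successor values.

(0,0): Delta=1.1267 Bond=-15.8269
(1,0): Delta=1.7757 Bond=-63.0938
(1,1): Delta=1.0720 Bond=-11.0691
(2,0): Delta=0.0000 Bond=0.0000
(2,1): Delta=1.9254 Bond=-88.2539
(2,2): Delta=1.0000 Bond=0.0000
V0=108.1079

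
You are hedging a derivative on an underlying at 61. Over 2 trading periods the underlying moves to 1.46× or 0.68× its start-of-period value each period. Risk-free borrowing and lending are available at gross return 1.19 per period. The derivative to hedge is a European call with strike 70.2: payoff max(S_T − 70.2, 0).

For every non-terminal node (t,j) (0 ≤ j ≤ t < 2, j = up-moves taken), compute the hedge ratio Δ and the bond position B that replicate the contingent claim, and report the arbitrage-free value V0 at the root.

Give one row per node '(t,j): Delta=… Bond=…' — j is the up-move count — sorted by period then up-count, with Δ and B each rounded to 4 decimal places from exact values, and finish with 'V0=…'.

(0,0): Delta=0.6909 Bond=-24.0823
(1,0): Delta=0.0000 Bond=0.0000
(1,1): Delta=0.8612 Bond=-43.8297
V0=18.0617

No-arbitrage ⇒ martingale measure with p* = (R−d)/(u−d) = 0.6538.
At expiry t=2: V(2,0)=0.0000, V(2,1)=0.0000, V(2,2)=59.8276
Node (1,0) S=41.4800: V=(p*·0.0000+(1−p*)·0.0000)/1.19=0.0000; Δ=(0.0000−0.0000)/(60.5608−28.2064)=0.0000; B=V−Δ·S=0.0000
Node (1,1) S=89.0600: V=(p*·59.8276+(1−p*)·0.0000)/1.19=32.8723; Δ=(59.8276−0.0000)/(130.0276−60.5608)=0.8612; B=V−Δ·S=-43.8297
Node (0,0) S=61.0000: V=(p*·32.8723+(1−p*)·0.0000)/1.19=18.0617; Δ=(32.8723−0.0000)/(89.0600−41.4800)=0.6909; B=V−Δ·S=-24.0823
The time-0 hedge costs 18.0617, which is the no-arbitrage price.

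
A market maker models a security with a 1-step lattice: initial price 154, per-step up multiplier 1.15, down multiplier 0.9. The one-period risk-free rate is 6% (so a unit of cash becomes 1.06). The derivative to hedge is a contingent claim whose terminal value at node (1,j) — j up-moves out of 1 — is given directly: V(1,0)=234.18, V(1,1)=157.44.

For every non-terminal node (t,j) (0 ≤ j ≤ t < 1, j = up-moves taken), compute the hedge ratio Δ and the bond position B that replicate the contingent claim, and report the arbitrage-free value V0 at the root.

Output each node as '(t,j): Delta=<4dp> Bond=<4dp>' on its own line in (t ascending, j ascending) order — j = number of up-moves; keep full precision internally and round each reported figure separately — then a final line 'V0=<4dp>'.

(0,0): Delta=-1.9932 Bond=481.5509
V0=174.5909

No-arbitrage ⇒ martingale measure with p* = (R−d)/(u−d) = 0.6400.
At expiry t=1: V(1,0)=234.1800, V(1,1)=157.4400
Node (0,0) S=154.0000: V=(p*·157.4400+(1−p*)·234.1800)/1.06=174.5909; Δ=(157.4400−234.1800)/(177.1000−138.6000)=-1.9932; B=V−Δ·S=481.5509
Check: Δ(0,0)·S0 + B(0,0) = 174.5909 = V0.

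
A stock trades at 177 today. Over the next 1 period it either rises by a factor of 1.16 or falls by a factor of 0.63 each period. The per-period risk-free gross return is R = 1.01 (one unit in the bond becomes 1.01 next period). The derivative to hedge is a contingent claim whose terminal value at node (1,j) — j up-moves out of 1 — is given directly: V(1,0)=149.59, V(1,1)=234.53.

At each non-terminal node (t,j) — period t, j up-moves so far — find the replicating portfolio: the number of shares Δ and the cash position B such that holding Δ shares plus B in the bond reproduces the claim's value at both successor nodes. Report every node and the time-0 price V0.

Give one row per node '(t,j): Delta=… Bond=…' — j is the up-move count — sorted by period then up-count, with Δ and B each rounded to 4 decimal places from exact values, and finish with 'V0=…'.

(0,0): Delta=0.9054 Bond=48.1422
V0=208.4063

Under the risk-neutral measure, an up-move has probability p* = (R−d)/(u−d) = 0.7170 and values discount at R = 1.01.
Payoff layer (t=1): V(1,0)=149.5900, V(1,1)=234.5300
(0,0): S=177.0000. Δ = (V_up−V_dn)/(S_up−S_dn) = (234.5300−149.5900)/(205.3200−111.5100) = 0.9054. V = [p*·234.5300 + (1−p*)·149.5900]/1.01 = 208.4063. B = V − Δ·S = 48.1422.
The time-0 hedge costs 208.4063, which is the no-arbitrage price.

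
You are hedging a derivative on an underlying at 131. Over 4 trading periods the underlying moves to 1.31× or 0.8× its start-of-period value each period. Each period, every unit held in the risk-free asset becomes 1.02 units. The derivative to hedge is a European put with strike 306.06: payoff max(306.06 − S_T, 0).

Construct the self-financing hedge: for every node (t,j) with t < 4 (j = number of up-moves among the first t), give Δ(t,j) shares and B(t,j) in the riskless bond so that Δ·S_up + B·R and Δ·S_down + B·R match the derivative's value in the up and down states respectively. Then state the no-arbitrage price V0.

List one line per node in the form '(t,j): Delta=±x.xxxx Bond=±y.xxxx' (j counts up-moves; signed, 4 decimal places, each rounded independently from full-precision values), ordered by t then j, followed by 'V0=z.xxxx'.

(0,0): Delta=-0.9097 Bond=273.4769
(1,0): Delta=-1.0000 Bond=288.4072
(1,1): Delta=-0.8371 Bond=266.4755
(2,0): Delta=-1.0000 Bond=294.1753
(2,1): Delta=-1.0000 Bond=294.1753
(2,2): Delta=-0.7059 Bond=242.3168
(3,0): Delta=-1.0000 Bond=300.0588
(3,1): Delta=-1.0000 Bond=300.0588
(3,2): Delta=-1.0000 Bond=300.0588
(3,3): Delta=-0.4691 Bond=177.4369
V0=154.3028

Under the risk-neutral measure, an up-move has probability p* = (R−d)/(u−d) = 0.4314 and values discount at R = 1.02.
Terminal payoffs: V(4,0)=252.4024, V(4,1)=218.1957, V(4,2)=162.1822, V(4,3)=70.4601, V(4,4)=0.0000
(3,0): S=67.0720. Δ = (V_up−V_dn)/(S_up−S_dn) = (218.1957−252.4024)/(87.8643−53.6576) = -1.0000. V = [p*·218.1957 + (1−p*)·252.4024]/1.02 = 232.9868. B = V − Δ·S = 300.0588.
(3,1): S=109.8304. Δ = (V_up−V_dn)/(S_up−S_dn) = (162.1822−218.1957)/(143.8778−87.8643) = -1.0000. V = [p*·162.1822 + (1−p*)·218.1957]/1.02 = 190.2284. B = V − Δ·S = 300.0588.
(3,2): S=179.8473. Δ = (V_up−V_dn)/(S_up−S_dn) = (70.4601−162.1822)/(235.5999−143.8778) = -1.0000. V = [p*·70.4601 + (1−p*)·162.1822]/1.02 = 120.2115. B = V − Δ·S = 300.0588.
(3,3): S=294.4999. Δ = (V_up−V_dn)/(S_up−S_dn) = (0.0000−70.4601)/(385.7949−235.5999) = -0.4691. V = [p*·0.0000 + (1−p*)·70.4601]/1.02 = 39.2799. B = V − Δ·S = 177.4369.
(2,0): S=83.8400. Δ = (V_up−V_dn)/(S_up−S_dn) = (190.2284−232.9868)/(109.8304−67.0720) = -1.0000. V = [p*·190.2284 + (1−p*)·232.9868]/1.02 = 210.3353. B = V − Δ·S = 294.1753.
(2,1): S=137.2880. Δ = (V_up−V_dn)/(S_up−S_dn) = (120.2115−190.2284)/(179.8473−109.8304) = -1.0000. V = [p*·120.2115 + (1−p*)·190.2284]/1.02 = 156.8873. B = V − Δ·S = 294.1753.
(2,2): S=224.8091. Δ = (V_up−V_dn)/(S_up−S_dn) = (39.2799−120.2115)/(294.4999−179.8473) = -0.7059. V = [p*·39.2799 + (1−p*)·120.2115]/1.02 = 83.6273. B = V − Δ·S = 242.3168.
(1,0): S=104.8000. Δ = (V_up−V_dn)/(S_up−S_dn) = (156.8873−210.3353)/(137.2880−83.8400) = -1.0000. V = [p*·156.8873 + (1−p*)·210.3353]/1.02 = 183.6072. B = V − Δ·S = 288.4072.
(1,1): S=171.6100. Δ = (V_up−V_dn)/(S_up−S_dn) = (83.6273−156.8873)/(224.8091−137.2880) = -0.8371. V = [p*·83.6273 + (1−p*)·156.8873]/1.02 = 122.8284. B = V − Δ·S = 266.4755.
(0,0): S=131.0000. Δ = (V_up−V_dn)/(S_up−S_dn) = (122.8284−183.6072)/(171.6100−104.8000) = -0.9097. V = [p*·122.8284 + (1−p*)·183.6072]/1.02 = 154.3028. B = V − Δ·S = 273.4769.
The time-0 hedge costs 154.3028, which is the no-arbitrage price.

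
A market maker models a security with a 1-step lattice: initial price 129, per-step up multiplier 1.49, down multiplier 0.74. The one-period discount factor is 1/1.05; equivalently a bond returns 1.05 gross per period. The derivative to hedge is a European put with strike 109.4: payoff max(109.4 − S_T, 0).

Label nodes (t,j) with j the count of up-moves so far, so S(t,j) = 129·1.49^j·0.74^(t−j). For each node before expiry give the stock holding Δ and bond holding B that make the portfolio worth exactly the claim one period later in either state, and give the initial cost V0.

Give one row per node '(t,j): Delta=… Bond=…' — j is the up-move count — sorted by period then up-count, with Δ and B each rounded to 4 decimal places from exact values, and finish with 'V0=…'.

(0,0): Delta=-0.1441 Bond=26.3754
V0=7.7887

No-arbitrage ⇒ martingale measure with p* = (R−d)/(u−d) = 0.4133.
Terminal values V(1,·): V(1,0)=13.9400, V(1,1)=0.0000
  t=0,j=0: stock 129.0000 → up 192.2100 (V=0.0000), down 95.4600 (V=13.9400). Price 7.7887; hedge Δ=-0.1441, bond B=26.3754.
The time-0 hedge costs 7.7887, which is the no-arbitrage price.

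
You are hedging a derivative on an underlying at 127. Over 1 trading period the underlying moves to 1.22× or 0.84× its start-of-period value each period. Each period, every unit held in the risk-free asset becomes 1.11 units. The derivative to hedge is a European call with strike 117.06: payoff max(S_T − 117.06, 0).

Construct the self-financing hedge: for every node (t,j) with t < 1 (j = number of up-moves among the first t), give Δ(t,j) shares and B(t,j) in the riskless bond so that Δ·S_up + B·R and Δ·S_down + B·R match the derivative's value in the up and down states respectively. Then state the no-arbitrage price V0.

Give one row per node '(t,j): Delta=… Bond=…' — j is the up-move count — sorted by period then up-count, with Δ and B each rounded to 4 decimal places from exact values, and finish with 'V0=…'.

The replicating-portfolio and risk-neutral prices coincide; use p* = (1.11−0.84)/(1.22−0.84) = 0.7105 for the latter.
Terminal values V(1,·): V(1,0)=0.0000, V(1,1)=37.8800
  t=0,j=0: stock 127.0000 → up 154.9400 (V=37.8800), down 106.6800 (V=0.0000). Price 24.2475; hedge Δ=0.7849, bond B=-75.4367.
The time-0 hedge costs 24.2475, which is the no-arbitrage price.

(0,0): Delta=0.7849 Bond=-75.4367
V0=24.2475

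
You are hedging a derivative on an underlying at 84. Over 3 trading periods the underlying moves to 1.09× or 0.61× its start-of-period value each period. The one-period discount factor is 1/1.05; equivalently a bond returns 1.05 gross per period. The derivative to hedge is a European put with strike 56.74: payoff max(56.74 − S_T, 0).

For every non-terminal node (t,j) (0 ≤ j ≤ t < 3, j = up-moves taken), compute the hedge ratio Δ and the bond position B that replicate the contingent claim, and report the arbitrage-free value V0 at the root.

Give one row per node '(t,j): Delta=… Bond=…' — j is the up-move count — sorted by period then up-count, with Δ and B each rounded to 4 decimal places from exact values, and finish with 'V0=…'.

(0,0): Delta=-0.0803 Bond=7.1346
(1,0): Delta=-0.8531 Bond=47.0923
(1,1): Delta=-0.0409 Bond=3.8912
(2,0): Delta=-1.0000 Bond=54.0381
(2,1): Delta=-0.8456 Bond=49.0295
(2,2): Delta=0.0000 Bond=0.0000
V0=0.3928

Since d<R<u, set p* = (R−d)/(u−d) = 0.9167; price each node as the discounted p*-expectation of its children.
Payoff layer (t=3): V(3,0)=37.6736, V(3,1)=22.6705, V(3,2)=0.0000, V(3,3)=0.0000
Node (2,0) S=31.2564: V=(p*·22.6705+(1−p*)·37.6736)/1.05=22.7817; Δ=(22.6705−37.6736)/(34.0695−19.0664)=-1.0000; B=V−Δ·S=54.0381
Node (2,1) S=55.8516: V=(p*·0.0000+(1−p*)·22.6705)/1.05=1.7992; Δ=(0.0000−22.6705)/(60.8782−34.0695)=-0.8456; B=V−Δ·S=49.0295
Node (2,2) S=99.8004: V=(p*·0.0000+(1−p*)·0.0000)/1.05=0.0000; Δ=(0.0000−0.0000)/(108.7824−60.8782)=0.0000; B=V−Δ·S=0.0000
Node (1,0) S=51.2400: V=(p*·1.7992+(1−p*)·22.7817)/1.05=3.3788; Δ=(1.7992−22.7817)/(55.8516−31.2564)=-0.8531; B=V−Δ·S=47.0923
Node (1,1) S=91.5600: V=(p*·0.0000+(1−p*)·1.7992)/1.05=0.1428; Δ=(0.0000−1.7992)/(99.8004−55.8516)=-0.0409; B=V−Δ·S=3.8912
Node (0,0) S=84.0000: V=(p*·0.1428+(1−p*)·3.3788)/1.05=0.3928; Δ=(0.1428−3.3788)/(91.5600−51.2400)=-0.0803; B=V−Δ·S=7.1346
The time-0 hedge costs 0.3928, which is the no-arbitrage price.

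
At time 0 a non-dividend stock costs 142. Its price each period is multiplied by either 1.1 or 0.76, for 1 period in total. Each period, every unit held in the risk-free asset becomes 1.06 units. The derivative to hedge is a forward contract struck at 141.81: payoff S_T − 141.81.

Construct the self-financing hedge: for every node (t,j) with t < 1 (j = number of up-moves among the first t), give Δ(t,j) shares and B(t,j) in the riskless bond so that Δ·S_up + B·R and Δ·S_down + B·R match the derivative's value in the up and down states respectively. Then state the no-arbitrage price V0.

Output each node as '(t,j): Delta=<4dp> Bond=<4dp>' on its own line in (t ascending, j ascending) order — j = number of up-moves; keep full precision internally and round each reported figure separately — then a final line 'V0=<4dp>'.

(0,0): Delta=1.0000 Bond=-133.7830
V0=8.2170

Since d<R<u, set p* = (R−d)/(u−d) = 0.8824; price each node as the discounted p*-expectation of its children.
Payoff layer (t=1): V(1,0)=-33.8900, V(1,1)=14.3900
(0,0): S=142.0000. Δ = (V_up−V_dn)/(S_up−S_dn) = (14.3900−-33.8900)/(156.2000−107.9200) = 1.0000. V = [p*·14.3900 + (1−p*)·-33.8900]/1.06 = 8.2170. B = V − Δ·S = -133.7830.
Self-financing check: at every node Δ·S+B equals the discounted successor values.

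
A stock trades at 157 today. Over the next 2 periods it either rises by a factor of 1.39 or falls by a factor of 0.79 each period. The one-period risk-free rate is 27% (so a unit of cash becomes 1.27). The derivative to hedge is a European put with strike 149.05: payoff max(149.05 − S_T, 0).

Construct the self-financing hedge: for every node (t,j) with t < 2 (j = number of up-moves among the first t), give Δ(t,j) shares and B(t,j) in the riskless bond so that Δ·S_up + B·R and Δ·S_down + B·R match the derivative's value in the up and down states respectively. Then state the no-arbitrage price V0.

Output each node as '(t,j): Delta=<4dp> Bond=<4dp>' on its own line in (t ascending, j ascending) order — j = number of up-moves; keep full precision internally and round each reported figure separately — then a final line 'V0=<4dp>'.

Under the risk-neutral measure, an up-move has probability p* = (R−d)/(u−d) = 0.8000 and values discount at R = 1.27.
At expiry t=2: V(2,0)=51.0663, V(2,1)=0.0000, V(2,2)=0.0000
(1,0): S=124.0300. Δ = (V_up−V_dn)/(S_up−S_dn) = (0.0000−51.0663)/(172.4017−97.9837) = -0.6862. V = [p*·0.0000 + (1−p*)·51.0663]/1.27 = 8.0419. B = V − Δ·S = 93.1524.
(1,1): S=218.2300. Δ = (V_up−V_dn)/(S_up−S_dn) = (0.0000−0.0000)/(303.3397−172.4017) = 0.0000. V = [p*·0.0000 + (1−p*)·0.0000]/1.27 = 0.0000. B = V − Δ·S = 0.0000.
(0,0): S=157.0000. Δ = (V_up−V_dn)/(S_up−S_dn) = (0.0000−8.0419)/(218.2300−124.0300) = -0.0854. V = [p*·0.0000 + (1−p*)·8.0419]/1.27 = 1.2664. B = V − Δ·S = 14.6697.
Each (Δ,B) replicates both successor values, so the strategy is self-financing and V0 is arbitrage-free.

(0,0): Delta=-0.0854 Bond=14.6697
(1,0): Delta=-0.6862 Bond=93.1524
(1,1): Delta=0.0000 Bond=0.0000
V0=1.2664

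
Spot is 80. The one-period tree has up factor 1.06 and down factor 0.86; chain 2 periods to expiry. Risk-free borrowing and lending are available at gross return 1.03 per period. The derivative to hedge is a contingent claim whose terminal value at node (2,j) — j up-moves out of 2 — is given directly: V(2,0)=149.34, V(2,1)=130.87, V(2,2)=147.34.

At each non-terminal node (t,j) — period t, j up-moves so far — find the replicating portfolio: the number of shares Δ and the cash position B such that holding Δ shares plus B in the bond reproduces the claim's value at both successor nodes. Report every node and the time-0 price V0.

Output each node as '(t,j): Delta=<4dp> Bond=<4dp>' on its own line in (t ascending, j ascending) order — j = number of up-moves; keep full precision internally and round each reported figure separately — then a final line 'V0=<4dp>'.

(0,0): Delta=0.6814 Bond=80.4560
(1,0): Delta=-1.3423 Bond=222.0981
(1,1): Delta=0.9711 Bond=58.3000
V0=134.9657

Since d<R<u, set p* = (R−d)/(u−d) = 0.8500; price each node as the discounted p*-expectation of its children.
At expiry t=2: V(2,0)=149.3400, V(2,1)=130.8700, V(2,2)=147.3400
Node (1,0) S=68.8000: V=(p*·130.8700+(1−p*)·149.3400)/1.03=129.7481; Δ=(130.8700−149.3400)/(72.9280−59.1680)=-1.3423; B=V−Δ·S=222.0981
Node (1,1) S=84.8000: V=(p*·147.3400+(1−p*)·130.8700)/1.03=140.6500; Δ=(147.3400−130.8700)/(89.8880−72.9280)=0.9711; B=V−Δ·S=58.3000
Node (0,0) S=80.0000: V=(p*·140.6500+(1−p*)·129.7481)/1.03=134.9657; Δ=(140.6500−129.7481)/(84.8000−68.8000)=0.6814; B=V−Δ·S=80.4560
Each (Δ,B) replicates both successor values, so the strategy is self-financing and V0 is arbitrage-free.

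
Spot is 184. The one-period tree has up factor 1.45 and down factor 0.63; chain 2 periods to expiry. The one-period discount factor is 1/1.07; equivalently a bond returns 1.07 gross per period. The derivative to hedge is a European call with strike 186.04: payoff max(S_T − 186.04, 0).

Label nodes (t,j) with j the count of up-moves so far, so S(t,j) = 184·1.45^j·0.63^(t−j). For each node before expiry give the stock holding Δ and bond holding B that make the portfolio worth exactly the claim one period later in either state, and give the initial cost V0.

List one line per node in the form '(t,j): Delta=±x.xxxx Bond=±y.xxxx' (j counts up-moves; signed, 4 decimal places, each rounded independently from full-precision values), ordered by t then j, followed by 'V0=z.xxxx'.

(0,0): Delta=0.6675 Bond=-72.3111
(1,0): Delta=0.0000 Bond=0.0000
(1,1): Delta=0.9179 Bond=-144.1949
V0=50.5030

The replicating-portfolio and risk-neutral prices coincide; use p* = (1.07−0.63)/(1.45−0.63) = 0.5366 for the latter.
Terminal values V(2,·): V(2,0)=0.0000, V(2,1)=0.0000, V(2,2)=200.8200
  t=1,j=0: stock 115.9200 → up 168.0840 (V=0.0000), down 73.0296 (V=0.0000). Price 0.0000; hedge Δ=0.0000, bond B=0.0000.
  t=1,j=1: stock 266.8000 → up 386.8600 (V=200.8200), down 168.0840 (V=0.0000). Price 100.7075; hedge Δ=0.9179, bond B=-144.1949.
  t=0,j=0: stock 184.0000 → up 266.8000 (V=100.7075), down 115.9200 (V=0.0000). Price 50.5030; hedge Δ=0.6675, bond B=-72.3111.
Check: Δ(0,0)·S0 + B(0,0) = 50.5030 = V0.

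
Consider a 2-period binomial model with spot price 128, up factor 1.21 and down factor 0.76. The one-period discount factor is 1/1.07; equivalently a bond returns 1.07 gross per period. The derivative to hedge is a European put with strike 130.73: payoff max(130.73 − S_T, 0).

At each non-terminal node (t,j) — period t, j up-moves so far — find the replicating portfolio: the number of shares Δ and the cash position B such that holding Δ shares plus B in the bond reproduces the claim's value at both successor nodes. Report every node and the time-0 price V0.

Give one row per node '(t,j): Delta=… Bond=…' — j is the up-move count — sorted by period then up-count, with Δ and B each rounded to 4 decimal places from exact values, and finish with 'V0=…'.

Risk-neutral probability p* = (R−d)/(u−d) = (1.07−0.76)/(1.21−0.76) = 0.6889.
At expiry t=2: V(2,0)=56.7972, V(2,1)=13.0212, V(2,2)=0.0000
Node (1,0) S=97.2800: V=(p*·13.0212+(1−p*)·56.7972)/1.07=24.8976; Δ=(13.0212−56.7972)/(117.7088−73.9328)=-1.0000; B=V−Δ·S=122.1776
Node (1,1) S=154.8800: V=(p*·0.0000+(1−p*)·13.0212)/1.07=3.7860; Δ=(0.0000−13.0212)/(187.4048−117.7088)=-0.1868; B=V−Δ·S=32.7220
Node (0,0) S=128.0000: V=(p*·3.7860+(1−p*)·24.8976)/1.07=9.6767; Δ=(3.7860−24.8976)/(154.8800−97.2800)=-0.3665; B=V−Δ·S=56.5912
The time-0 hedge costs 9.6767, which is the no-arbitrage price.

(0,0): Delta=-0.3665 Bond=56.5912
(1,0): Delta=-1.0000 Bond=122.1776
(1,1): Delta=-0.1868 Bond=32.7220
V0=9.6767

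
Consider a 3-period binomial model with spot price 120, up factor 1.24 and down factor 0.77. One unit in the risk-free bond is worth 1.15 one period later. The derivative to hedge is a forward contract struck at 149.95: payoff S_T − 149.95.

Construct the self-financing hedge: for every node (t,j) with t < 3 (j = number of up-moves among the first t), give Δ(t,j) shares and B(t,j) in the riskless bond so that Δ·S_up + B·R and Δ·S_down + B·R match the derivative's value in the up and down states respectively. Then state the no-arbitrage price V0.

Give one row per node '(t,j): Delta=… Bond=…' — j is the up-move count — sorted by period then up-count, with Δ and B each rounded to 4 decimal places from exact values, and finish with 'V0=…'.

Under the risk-neutral measure, an up-move has probability p* = (R−d)/(u−d) = 0.8085 and values discount at R = 1.15.
Terminal values V(3,·): V(3,0)=-95.1660, V(3,1)=-61.7265, V(3,2)=-7.8758, V(3,3)=78.8449
Node (2,0) S=71.1480: V=(p*·-61.7265+(1−p*)·-95.1660)/1.15=-59.2433; Δ=(-61.7265−-95.1660)/(88.2235−54.7840)=1.0000; B=V−Δ·S=-130.3913
Node (2,1) S=114.5760: V=(p*·-7.8758+(1−p*)·-61.7265)/1.15=-15.8153; Δ=(-7.8758−-61.7265)/(142.0742−88.2235)=1.0000; B=V−Δ·S=-130.3913
Node (2,2) S=184.5120: V=(p*·78.8449+(1−p*)·-7.8758)/1.15=54.1207; Δ=(78.8449−-7.8758)/(228.7949−142.0742)=1.0000; B=V−Δ·S=-130.3913
Node (1,0) S=92.4000: V=(p*·-15.8153+(1−p*)·-59.2433)/1.15=-20.9837; Δ=(-15.8153−-59.2433)/(114.5760−71.1480)=1.0000; B=V−Δ·S=-113.3837
Node (1,1) S=148.8000: V=(p*·54.1207+(1−p*)·-15.8153)/1.15=35.4163; Δ=(54.1207−-15.8153)/(184.5120−114.5760)=1.0000; B=V−Δ·S=-113.3837
Node (0,0) S=120.0000: V=(p*·35.4163+(1−p*)·-20.9837)/1.15=21.4054; Δ=(35.4163−-20.9837)/(148.8000−92.4000)=1.0000; B=V−Δ·S=-98.5946
Each (Δ,B) replicates both successor values, so the strategy is self-financing and V0 is arbitrage-free.

(0,0): Delta=1.0000 Bond=-98.5946
(1,0): Delta=1.0000 Bond=-113.3837
(1,1): Delta=1.0000 Bond=-113.3837
(2,0): Delta=1.0000 Bond=-130.3913
(2,1): Delta=1.0000 Bond=-130.3913
(2,2): Delta=1.0000 Bond=-130.3913
V0=21.4054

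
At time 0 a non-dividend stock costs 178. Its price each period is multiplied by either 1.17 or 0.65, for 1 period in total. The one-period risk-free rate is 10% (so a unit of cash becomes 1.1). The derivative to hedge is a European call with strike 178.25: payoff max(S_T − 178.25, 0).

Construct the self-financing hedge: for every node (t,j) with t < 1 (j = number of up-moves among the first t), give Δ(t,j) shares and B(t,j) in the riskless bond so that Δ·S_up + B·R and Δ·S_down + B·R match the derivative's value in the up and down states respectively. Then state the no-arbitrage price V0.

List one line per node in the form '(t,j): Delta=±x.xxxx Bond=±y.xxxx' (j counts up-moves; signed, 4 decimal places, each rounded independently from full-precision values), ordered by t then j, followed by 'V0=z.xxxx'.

(0,0): Delta=0.3242 Bond=-34.1023
V0=23.6093

Since d<R<u, set p* = (R−d)/(u−d) = 0.8654; price each node as the discounted p*-expectation of its children.
Payoff layer (t=1): V(1,0)=0.0000, V(1,1)=30.0100
  t=0,j=0: stock 178.0000 → up 208.2600 (V=30.0100), down 115.7000 (V=0.0000). Price 23.6093; hedge Δ=0.3242, bond B=-34.1023.
The time-0 hedge costs 23.6093, which is the no-arbitrage price.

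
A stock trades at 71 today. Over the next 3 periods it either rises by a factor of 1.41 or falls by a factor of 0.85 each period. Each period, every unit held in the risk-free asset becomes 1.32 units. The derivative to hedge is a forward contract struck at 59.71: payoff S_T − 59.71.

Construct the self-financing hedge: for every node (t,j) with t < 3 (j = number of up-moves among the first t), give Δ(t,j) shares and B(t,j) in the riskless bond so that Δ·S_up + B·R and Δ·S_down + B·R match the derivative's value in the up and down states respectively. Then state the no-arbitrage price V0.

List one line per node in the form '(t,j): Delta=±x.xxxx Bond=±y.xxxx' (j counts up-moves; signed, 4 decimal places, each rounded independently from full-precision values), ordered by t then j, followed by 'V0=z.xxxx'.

(0,0): Delta=1.0000 Bond=-25.9612
(1,0): Delta=1.0000 Bond=-34.2688
(1,1): Delta=1.0000 Bond=-34.2688
(2,0): Delta=1.0000 Bond=-45.2348
(2,1): Delta=1.0000 Bond=-45.2348
(2,2): Delta=1.0000 Bond=-45.2348
V0=45.0388

Under the risk-neutral measure, an up-move has probability p* = (R−d)/(u−d) = 0.8393 and values discount at R = 1.32.
Terminal payoffs: V(3,0)=-16.1071, V(3,1)=12.6195, V(3,2)=60.2718, V(3,3)=139.3187
Node (2,0) S=51.2975: V=(p*·12.6195+(1−p*)·-16.1071)/1.32=6.0627; Δ=(12.6195−-16.1071)/(72.3295−43.6029)=1.0000; B=V−Δ·S=-45.2348
Node (2,1) S=85.0935: V=(p*·60.2718+(1−p*)·12.6195)/1.32=39.8587; Δ=(60.2718−12.6195)/(119.9818−72.3295)=1.0000; B=V−Δ·S=-45.2348
Node (2,2) S=141.1551: V=(p*·139.3187+(1−p*)·60.2718)/1.32=95.9203; Δ=(139.3187−60.2718)/(199.0287−119.9818)=1.0000; B=V−Δ·S=-45.2348
Node (1,0) S=60.3500: V=(p*·39.8587+(1−p*)·6.0627)/1.32=26.0812; Δ=(39.8587−6.0627)/(85.0935−51.2975)=1.0000; B=V−Δ·S=-34.2688
Node (1,1) S=100.1100: V=(p*·95.9203+(1−p*)·39.8587)/1.32=65.8412; Δ=(95.9203−39.8587)/(141.1551−85.0935)=1.0000; B=V−Δ·S=-34.2688
Node (0,0) S=71.0000: V=(p*·65.8412+(1−p*)·26.0812)/1.32=45.0388; Δ=(65.8412−26.0812)/(100.1100−60.3500)=1.0000; B=V−Δ·S=-25.9612
Check: Δ(0,0)·S0 + B(0,0) = 45.0388 = V0.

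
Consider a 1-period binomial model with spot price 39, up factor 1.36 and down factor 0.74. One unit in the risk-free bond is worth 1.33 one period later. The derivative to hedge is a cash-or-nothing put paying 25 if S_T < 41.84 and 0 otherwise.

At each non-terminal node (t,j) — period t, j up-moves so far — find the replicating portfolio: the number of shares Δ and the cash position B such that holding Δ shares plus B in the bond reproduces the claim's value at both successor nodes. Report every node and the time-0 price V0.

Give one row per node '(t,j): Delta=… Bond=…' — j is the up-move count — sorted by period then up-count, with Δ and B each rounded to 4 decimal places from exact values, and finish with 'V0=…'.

The replicating-portfolio and risk-neutral prices coincide; use p* = (1.33−0.74)/(1.36−0.74) = 0.9516 for the latter.
Terminal payoffs: V(1,0)=25.0000, V(1,1)=0.0000
  t=0,j=0: stock 39.0000 → up 53.0400 (V=0.0000), down 28.8600 (V=25.0000). Price 0.9095; hedge Δ=-1.0339, bond B=41.2321.
Root portfolio cost Δ·39+B reproduces V0=0.9095.

(0,0): Delta=-1.0339 Bond=41.2321
V0=0.9095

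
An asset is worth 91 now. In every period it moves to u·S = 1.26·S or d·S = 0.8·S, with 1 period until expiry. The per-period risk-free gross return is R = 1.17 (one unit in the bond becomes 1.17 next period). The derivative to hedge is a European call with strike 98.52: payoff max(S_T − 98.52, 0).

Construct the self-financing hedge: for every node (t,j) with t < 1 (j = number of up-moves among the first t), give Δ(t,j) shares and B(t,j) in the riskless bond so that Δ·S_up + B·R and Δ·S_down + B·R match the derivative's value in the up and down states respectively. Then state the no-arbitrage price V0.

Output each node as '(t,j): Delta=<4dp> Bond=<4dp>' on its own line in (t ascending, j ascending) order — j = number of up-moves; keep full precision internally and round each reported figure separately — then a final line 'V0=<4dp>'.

(0,0): Delta=0.3856 Bond=-23.9911
V0=11.0959

The replicating-portfolio and risk-neutral prices coincide; use p* = (1.17−0.8)/(1.26−0.8) = 0.8043 for the latter.
Terminal payoffs: V(1,0)=0.0000, V(1,1)=16.1400
Node (0,0) S=91.0000: V=(p*·16.1400+(1−p*)·0.0000)/1.17=11.0959; Δ=(16.1400−0.0000)/(114.6600−72.8000)=0.3856; B=V−Δ·S=-23.9911
Self-financing check: at every node Δ·S+B equals the discounted successor values.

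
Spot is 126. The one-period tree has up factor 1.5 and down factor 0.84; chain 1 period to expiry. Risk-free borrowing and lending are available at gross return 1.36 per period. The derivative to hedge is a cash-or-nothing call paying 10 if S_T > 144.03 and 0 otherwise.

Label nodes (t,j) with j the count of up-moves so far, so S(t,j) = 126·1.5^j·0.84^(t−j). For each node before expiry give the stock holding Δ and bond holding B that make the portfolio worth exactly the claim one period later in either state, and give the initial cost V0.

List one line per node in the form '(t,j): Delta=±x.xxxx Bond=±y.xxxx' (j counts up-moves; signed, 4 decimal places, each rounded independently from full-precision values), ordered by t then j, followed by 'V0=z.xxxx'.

No-arbitrage ⇒ martingale measure with p* = (R−d)/(u−d) = 0.7879.
At expiry t=1: V(1,0)=0.0000, V(1,1)=10.0000
(0,0): S=126.0000. Δ = (V_up−V_dn)/(S_up−S_dn) = (10.0000−0.0000)/(189.0000−105.8400) = 0.1203. V = [p*·10.0000 + (1−p*)·0.0000]/1.36 = 5.7932. B = V − Δ·S = -9.3583.
Self-financing check: at every node Δ·S+B equals the discounted successor values.

(0,0): Delta=0.1203 Bond=-9.3583
V0=5.7932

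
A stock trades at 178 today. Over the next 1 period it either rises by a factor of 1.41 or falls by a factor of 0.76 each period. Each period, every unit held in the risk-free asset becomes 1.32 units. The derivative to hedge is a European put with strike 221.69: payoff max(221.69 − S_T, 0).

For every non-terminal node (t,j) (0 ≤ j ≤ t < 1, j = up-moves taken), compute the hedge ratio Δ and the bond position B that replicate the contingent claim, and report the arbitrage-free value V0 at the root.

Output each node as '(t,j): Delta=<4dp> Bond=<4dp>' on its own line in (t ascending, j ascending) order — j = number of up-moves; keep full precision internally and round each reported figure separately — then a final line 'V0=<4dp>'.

Since d<R<u, set p* = (R−d)/(u−d) = 0.8615; price each node as the discounted p*-expectation of its children.
Terminal values V(1,·): V(1,0)=86.4100, V(1,1)=0.0000
Node (0,0) S=178.0000: V=(p*·0.0000+(1−p*)·86.4100)/1.32=9.0640; Δ=(0.0000−86.4100)/(250.9800−135.2800)=-0.7468; B=V−Δ·S=142.0024
Root portfolio cost Δ·178+B reproduces V0=9.0640.

(0,0): Delta=-0.7468 Bond=142.0024
V0=9.0640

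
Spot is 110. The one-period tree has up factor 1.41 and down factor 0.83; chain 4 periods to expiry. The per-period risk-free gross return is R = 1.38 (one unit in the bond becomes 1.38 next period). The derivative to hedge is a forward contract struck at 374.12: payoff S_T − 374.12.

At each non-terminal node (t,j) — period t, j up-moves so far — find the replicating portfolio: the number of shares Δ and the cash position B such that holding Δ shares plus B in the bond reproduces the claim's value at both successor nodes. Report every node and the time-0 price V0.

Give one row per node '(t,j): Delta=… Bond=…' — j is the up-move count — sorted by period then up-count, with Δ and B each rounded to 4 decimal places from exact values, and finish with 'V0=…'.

The replicating-portfolio and risk-neutral prices coincide; use p* = (1.38−0.83)/(1.41−0.83) = 0.9483 for the latter.
Terminal payoffs: V(4,0)=-321.9158, V(4,1)=-285.4358, V(4,2)=-223.4638, V(4,3)=-118.1859, V(4,4)=60.6596
  t=3,j=0: stock 62.8966 → up 88.6842 (V=-285.4358), down 52.2042 (V=-321.9158). Price -208.2049; hedge Δ=1.0000, bond B=-271.1014.
  t=3,j=1: stock 106.8484 → up 150.6562 (V=-223.4638), down 88.6842 (V=-285.4358). Price -164.2531; hedge Δ=1.0000, bond B=-271.1014.
  t=3,j=2: stock 181.5135 → up 255.9341 (V=-118.1859), down 150.6562 (V=-223.4638). Price -89.5879; hedge Δ=1.0000, bond B=-271.1014.
  t=3,j=3: stock 308.3543 → up 434.7796 (V=60.6596), down 255.9341 (V=-118.1859). Price 37.2529; hedge Δ=1.0000, bond B=-271.1014.
  t=2,j=0: stock 75.7790 → up 106.8484 (V=-164.2531), down 62.8966 (V=-208.2049). Price -120.6713; hedge Δ=1.0000, bond B=-196.4503.
  t=2,j=1: stock 128.7330 → up 181.5135 (V=-89.5879), down 106.8484 (V=-164.2531). Price -67.7173; hedge Δ=1.0000, bond B=-196.4503.
  t=2,j=2: stock 218.6910 → up 308.3543 (V=37.2529), down 181.5135 (V=-89.5879). Price 22.2407; hedge Δ=1.0000, bond B=-196.4503.
  t=1,j=0: stock 91.3000 → up 128.7330 (V=-67.7173), down 75.7790 (V=-120.6713). Price -51.0553; hedge Δ=1.0000, bond B=-142.3553.
  t=1,j=1: stock 155.1000 → up 218.6910 (V=22.2407), down 128.7330 (V=-67.7173). Price 12.7447; hedge Δ=1.0000, bond B=-142.3553.
  t=0,j=0: stock 110.0000 → up 155.1000 (V=12.7447), down 91.3000 (V=-51.0553). Price 6.8440; hedge Δ=1.0000, bond B=-103.1560.
The time-0 hedge costs 6.8440, which is the no-arbitrage price.

(0,0): Delta=1.0000 Bond=-103.1560
(1,0): Delta=1.0000 Bond=-142.3553
(1,1): Delta=1.0000 Bond=-142.3553
(2,0): Delta=1.0000 Bond=-196.4503
(2,1): Delta=1.0000 Bond=-196.4503
(2,2): Delta=1.0000 Bond=-196.4503
(3,0): Delta=1.0000 Bond=-271.1014
(3,1): Delta=1.0000 Bond=-271.1014
(3,2): Delta=1.0000 Bond=-271.1014
(3,3): Delta=1.0000 Bond=-271.1014
V0=6.8440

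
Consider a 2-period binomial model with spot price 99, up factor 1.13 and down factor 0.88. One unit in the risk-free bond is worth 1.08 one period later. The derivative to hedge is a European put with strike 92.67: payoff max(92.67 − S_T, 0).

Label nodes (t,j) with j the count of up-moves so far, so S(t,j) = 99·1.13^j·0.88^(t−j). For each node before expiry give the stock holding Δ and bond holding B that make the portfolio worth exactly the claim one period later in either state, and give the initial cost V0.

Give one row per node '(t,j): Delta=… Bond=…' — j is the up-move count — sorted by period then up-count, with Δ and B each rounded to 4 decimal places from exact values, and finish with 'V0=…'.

(0,0): Delta=-0.1197 Bond=12.4040
(1,0): Delta=-0.7348 Bond=66.9814
(1,1): Delta=0.0000 Bond=0.0000
V0=0.5488

No-arbitrage ⇒ martingale measure with p* = (R−d)/(u−d) = 0.8000.
Payoff layer (t=2): V(2,0)=16.0044, V(2,1)=0.0000, V(2,2)=0.0000
  t=1,j=0: stock 87.1200 → up 98.4456 (V=0.0000), down 76.6656 (V=16.0044). Price 2.9638; hedge Δ=-0.7348, bond B=66.9814.
  t=1,j=1: stock 111.8700 → up 126.4131 (V=0.0000), down 98.4456 (V=0.0000). Price 0.0000; hedge Δ=0.0000, bond B=0.0000.
  t=0,j=0: stock 99.0000 → up 111.8700 (V=0.0000), down 87.1200 (V=2.9638). Price 0.5488; hedge Δ=-0.1197, bond B=12.4040.
Check: Δ(0,0)·S0 + B(0,0) = 0.5488 = V0.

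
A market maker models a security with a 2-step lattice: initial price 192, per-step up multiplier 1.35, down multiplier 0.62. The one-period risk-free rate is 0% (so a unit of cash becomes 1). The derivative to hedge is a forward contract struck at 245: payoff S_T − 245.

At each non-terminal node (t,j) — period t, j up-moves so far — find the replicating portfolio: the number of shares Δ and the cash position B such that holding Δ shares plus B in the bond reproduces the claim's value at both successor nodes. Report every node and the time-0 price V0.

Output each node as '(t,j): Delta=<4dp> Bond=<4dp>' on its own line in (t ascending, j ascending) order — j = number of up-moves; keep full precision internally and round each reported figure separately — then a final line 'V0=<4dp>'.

Risk-neutral probability p* = (R−d)/(u−d) = (1−0.62)/(1.35−0.62) = 0.5205.
Terminal payoffs: V(2,0)=-171.1952, V(2,1)=-84.2960, V(2,2)=104.9200
Node (1,0) S=119.0400: V=(p*·-84.2960+(1−p*)·-171.1952)/1=-125.9600; Δ=(-84.2960−-171.1952)/(160.7040−73.8048)=1.0000; B=V−Δ·S=-245.0000
Node (1,1) S=259.2000: V=(p*·104.9200+(1−p*)·-84.2960)/1=14.2000; Δ=(104.9200−-84.2960)/(349.9200−160.7040)=1.0000; B=V−Δ·S=-245.0000
Node (0,0) S=192.0000: V=(p*·14.2000+(1−p*)·-125.9600)/1=-53.0000; Δ=(14.2000−-125.9600)/(259.2000−119.0400)=1.0000; B=V−Δ·S=-245.0000
Self-financing check: at every node Δ·S+B equals the discounted successor values.

(0,0): Delta=1.0000 Bond=-245.0000
(1,0): Delta=1.0000 Bond=-245.0000
(1,1): Delta=1.0000 Bond=-245.0000
V0=-53.0000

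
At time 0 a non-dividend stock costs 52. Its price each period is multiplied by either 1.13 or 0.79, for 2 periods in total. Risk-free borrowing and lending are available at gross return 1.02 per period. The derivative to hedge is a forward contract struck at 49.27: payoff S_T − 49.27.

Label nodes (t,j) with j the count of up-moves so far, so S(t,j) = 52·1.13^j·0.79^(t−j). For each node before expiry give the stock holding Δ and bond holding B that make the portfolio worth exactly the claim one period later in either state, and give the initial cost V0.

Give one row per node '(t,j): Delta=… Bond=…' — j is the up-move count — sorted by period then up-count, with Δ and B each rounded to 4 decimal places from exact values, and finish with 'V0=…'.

(0,0): Delta=1.0000 Bond=-47.3568
(1,0): Delta=1.0000 Bond=-48.3039
(1,1): Delta=1.0000 Bond=-48.3039
V0=4.6432

Since d<R<u, set p* = (R−d)/(u−d) = 0.6765; price each node as the discounted p*-expectation of its children.
Terminal values V(2,·): V(2,0)=-16.8168, V(2,1)=-2.8496, V(2,2)=17.1288
  t=1,j=0: stock 41.0800 → up 46.4204 (V=-2.8496), down 32.4532 (V=-16.8168). Price -7.2239; hedge Δ=1.0000, bond B=-48.3039.
  t=1,j=1: stock 58.7600 → up 66.3988 (V=17.1288), down 46.4204 (V=-2.8496). Price 10.4561; hedge Δ=1.0000, bond B=-48.3039.
  t=0,j=0: stock 52.0000 → up 58.7600 (V=10.4561), down 41.0800 (V=-7.2239). Price 4.6432; hedge Δ=1.0000, bond B=-47.3568.
Root portfolio cost Δ·52+B reproduces V0=4.6432.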